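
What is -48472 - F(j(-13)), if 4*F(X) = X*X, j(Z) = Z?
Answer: -194057/4 ≈ -48514.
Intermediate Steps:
F(X) = X²/4 (F(X) = (X*X)/4 = X²/4)
-48472 - F(j(-13)) = -48472 - (-13)²/4 = -48472 - 169/4 = -194057/4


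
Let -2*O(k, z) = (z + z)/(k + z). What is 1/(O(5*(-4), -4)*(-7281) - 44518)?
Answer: -2/86609 ≈ -2.3092e-5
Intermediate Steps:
O(k, z) = -z/(k + z) (O(k, z) = -(z + z)/(2*(k + z)) = -2*z/(2*(k + z)) = -z/(k + z))
1/(O(5*(-4), -4)*(-7281) - 44518) = 1/(-1*(-4)/(5*(-4) - 4)*(-7281) - 44518) = 1/(-1*(-4)/(-20 - 4)*(-7281) - 44518) = 1/(-1*(-4)/(-24)*(-7281) - 44518) = 1/(-1*(-4)*(-1/24)*(-7281) - 44518) = 1/(-1/6*(-7281) - 44518) = 1/(2427/2 - 44518) = 1/(-86609/2) = -2/86609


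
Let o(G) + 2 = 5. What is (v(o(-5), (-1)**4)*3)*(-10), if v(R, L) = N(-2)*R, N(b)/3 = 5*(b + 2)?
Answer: 0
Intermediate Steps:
o(G) = 3 (o(G) = -2 + 5 = 3)
N(b) = 30 + 15*b (N(b) = 3*(5*(b + 2)) = 3*(5*(2 + b)) = 3*(10 + 5*b) = 30 + 15*b)
v(R, L) = 0 (v(R, L) = (30 + 15*(-2))*R = (30 - 30)*R = 0*R = 0)
(v(o(-5), (-1)**4)*3)*(-10) = (0*3)*(-10) = 0*(-10) = 0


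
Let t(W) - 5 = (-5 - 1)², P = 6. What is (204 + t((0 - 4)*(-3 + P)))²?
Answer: 60025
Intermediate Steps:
t(W) = 41 (t(W) = 5 + (-5 - 1)² = 5 + (-6)² = 5 + 36 = 41)
(204 + t((0 - 4)*(-3 + P)))² = (204 + 41)² = 245² = 60025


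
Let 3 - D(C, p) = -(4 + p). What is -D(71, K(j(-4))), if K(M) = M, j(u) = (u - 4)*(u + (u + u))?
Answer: -103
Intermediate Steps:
j(u) = 3*u*(-4 + u) (j(u) = (-4 + u)*(u + 2*u) = (-4 + u)*(3*u) = 3*u*(-4 + u))
D(C, p) = 7 + p (D(C, p) = 3 - (-1)*(4 + p) = 3 - (-4 - p) = 3 + (4 + p) = 7 + p)
-D(71, K(j(-4))) = -(7 + 3*(-4)*(-4 - 4)) = -(7 + 3*(-4)*(-8)) = -(7 + 96) = -1*103 = -103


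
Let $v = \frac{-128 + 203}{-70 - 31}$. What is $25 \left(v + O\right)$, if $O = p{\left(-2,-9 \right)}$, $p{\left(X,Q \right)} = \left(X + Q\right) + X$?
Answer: $- \frac{34700}{101} \approx -343.56$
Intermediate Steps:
$v = - \frac{75}{101}$ ($v = \frac{75}{-101} = 75 \left(- \frac{1}{101}\right) = - \frac{75}{101} \approx -0.74257$)
$p{\left(X,Q \right)} = Q + 2 X$ ($p{\left(X,Q \right)} = \left(Q + X\right) + X = Q + 2 X$)
$O = -13$ ($O = -9 + 2 \left(-2\right) = -9 - 4 = -13$)
$25 \left(v + O\right) = 25 \left(- \frac{75}{101} - 13\right) = 25 \left(- \frac{1388}{101}\right) = - \frac{34700}{101}$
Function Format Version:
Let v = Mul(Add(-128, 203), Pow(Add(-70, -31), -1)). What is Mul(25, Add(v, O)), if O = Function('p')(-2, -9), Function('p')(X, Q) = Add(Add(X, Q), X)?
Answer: Rational(-34700, 101) ≈ -343.56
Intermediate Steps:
v = Rational(-75, 101) (v = Mul(75, Pow(-101, -1)) = Mul(75, Rational(-1, 101)) = Rational(-75, 101) ≈ -0.74257)
Function('p')(X, Q) = Add(Q, Mul(2, X)) (Function('p')(X, Q) = Add(Add(Q, X), X) = Add(Q, Mul(2, X)))
O = -13 (O = Add(-9, Mul(2, -2)) = Add(-9, -4) = -13)
Mul(25, Add(v, O)) = Mul(25, Add(Rational(-75, 101), -13)) = Mul(25, Rational(-1388, 101)) = Rational(-34700, 101)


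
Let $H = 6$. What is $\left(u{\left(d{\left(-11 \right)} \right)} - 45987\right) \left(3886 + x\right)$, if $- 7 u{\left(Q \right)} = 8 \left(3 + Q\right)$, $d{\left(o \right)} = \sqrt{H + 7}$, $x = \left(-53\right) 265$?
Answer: $\frac{3270517347}{7} + \frac{81272 \sqrt{13}}{7} \approx 4.6726 \cdot 10^{8}$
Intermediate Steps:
$x = -14045$
$d{\left(o \right)} = \sqrt{13}$ ($d{\left(o \right)} = \sqrt{6 + 7} = \sqrt{13}$)
$u{\left(Q \right)} = - \frac{24}{7} - \frac{8 Q}{7}$ ($u{\left(Q \right)} = - \frac{8 \left(3 + Q\right)}{7} = - \frac{24 + 8 Q}{7} = - \frac{24}{7} - \frac{8 Q}{7}$)
$\left(u{\left(d{\left(-11 \right)} \right)} - 45987\right) \left(3886 + x\right) = \left(\left(- \frac{24}{7} - \frac{8 \sqrt{13}}{7}\right) - 45987\right) \left(3886 - 14045\right) = \left(- \frac{321933}{7} - \frac{8 \sqrt{13}}{7}\right) \left(-10159\right) = \frac{3270517347}{7} + \frac{81272 \sqrt{13}}{7}$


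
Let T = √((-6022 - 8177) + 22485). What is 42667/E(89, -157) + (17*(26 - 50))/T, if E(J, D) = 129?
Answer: 42667/129 - 68*√8286/1381 ≈ 326.27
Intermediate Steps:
T = √8286 (T = √(-14199 + 22485) = √8286 ≈ 91.027)
42667/E(89, -157) + (17*(26 - 50))/T = 42667/129 + (17*(26 - 50))/(√8286) = 42667*(1/129) + (17*(-24))*(√8286/8286) = 42667/129 - 68*√8286/1381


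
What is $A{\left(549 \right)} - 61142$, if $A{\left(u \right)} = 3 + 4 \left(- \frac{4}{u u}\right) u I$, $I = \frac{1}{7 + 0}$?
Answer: $- \frac{234957193}{3843} \approx -61139.0$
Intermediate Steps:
$I = \frac{1}{7} \approx 0.14286$
$A{\left(u \right)} = 3 - \frac{16}{7 u}$ ($A{\left(u \right)} = 3 + 4 \left(- \frac{4}{u u}\right) u \frac{1}{7} = 3 + 4 \left(- \frac{4}{u^{2}}\right) u \frac{1}{7} = 3 + - \frac{16}{u^{2}} u \frac{1}{7} = 3 + - \frac{16}{u} \frac{1}{7} = 3 - \frac{16}{7 u}$)
$A{\left(549 \right)} - 61142 = \left(3 - \frac{16}{7 \cdot 549}\right) - 61142 = \left(3 - \frac{16}{3843}\right) - 61142 = \frac{11513}{3843} - 61142 = - \frac{234957193}{3843}$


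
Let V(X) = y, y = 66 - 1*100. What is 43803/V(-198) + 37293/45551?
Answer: -1994002491/1548734 ≈ -1287.5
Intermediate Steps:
y = -34 (y = 66 - 100 = -34)
V(X) = -34
43803/V(-198) + 37293/45551 = 43803/(-34) + 37293/45551 = 43803*(-1/34) + 37293*(1/45551) = -43803/34 + 37293/45551 = -1994002491/1548734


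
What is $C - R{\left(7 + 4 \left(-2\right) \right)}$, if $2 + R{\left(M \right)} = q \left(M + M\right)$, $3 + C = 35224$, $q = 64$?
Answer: $35351$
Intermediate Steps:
$C = 35221$ ($C = -3 + 35224 = 35221$)
$R{\left(M \right)} = -2 + 128 M$ ($R{\left(M \right)} = -2 + 64 \left(M + M\right) = -2 + 64 \cdot 2 M = -2 + 128 M$)
$C - R{\left(7 + 4 \left(-2\right) \right)} = 35221 - \left(-2 + 128 \left(7 + 4 \left(-2\right)\right)\right) = 35221 - \left(-2 + 128 \left(7 - 8\right)\right) = 35221 - \left(-2 + 128 \left(-1\right)\right) = 35221 - \left(-2 - 128\right) = 35221 - -130 = 35221 + 130 = 35351$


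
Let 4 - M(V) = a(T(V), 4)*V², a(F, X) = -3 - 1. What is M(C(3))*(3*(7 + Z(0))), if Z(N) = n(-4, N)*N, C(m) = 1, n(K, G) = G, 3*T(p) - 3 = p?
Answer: 168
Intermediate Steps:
T(p) = 1 + p/3
a(F, X) = -4
M(V) = 4 + 4*V² (M(V) = 4 - (-4)*V² = 4 + 4*V²)
Z(N) = N² (Z(N) = N*N = N²)
M(C(3))*(3*(7 + Z(0))) = (4 + 4*1²)*(3*(7 + 0²)) = (4 + 4*1)*(3*(7 + 0)) = (4 + 4)*(3*7) = 8*21 = 168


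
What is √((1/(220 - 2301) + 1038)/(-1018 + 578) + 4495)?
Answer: √941653726811930/457820 ≈ 67.027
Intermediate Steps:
√((1/(220 - 2301) + 1038)/(-1018 + 578) + 4495) = √((1/(-2081) + 1038)/(-440) + 4495) = √((-1/2081 + 1038)*(-1/440) + 4495) = √((2160077/2081)*(-1/440) + 4495) = √(-2160077/915640 + 4495) = √(4113641723/915640) = √941653726811930/457820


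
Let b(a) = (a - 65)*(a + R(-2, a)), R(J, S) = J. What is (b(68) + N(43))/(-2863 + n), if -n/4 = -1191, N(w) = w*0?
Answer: 198/1901 ≈ 0.10416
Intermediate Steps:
N(w) = 0
b(a) = (-65 + a)*(-2 + a) (b(a) = (a - 65)*(a - 2) = (-65 + a)*(-2 + a))
n = 4764 (n = -4*(-1191) = 4764)
(b(68) + N(43))/(-2863 + n) = ((130 + 68² - 67*68) + 0)/(-2863 + 4764) = ((130 + 4624 - 4556) + 0)/1901 = (198 + 0)*(1/1901) = 198*(1/1901) = 198/1901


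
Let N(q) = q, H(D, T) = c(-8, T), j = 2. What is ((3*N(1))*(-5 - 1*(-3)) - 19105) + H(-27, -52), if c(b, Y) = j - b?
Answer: -19101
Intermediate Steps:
c(b, Y) = 2 - b
H(D, T) = 10 (H(D, T) = 2 - 1*(-8) = 2 + 8 = 10)
((3*N(1))*(-5 - 1*(-3)) - 19105) + H(-27, -52) = ((3*1)*(-5 - 1*(-3)) - 19105) + 10 = (3*(-5 + 3) - 19105) + 10 = (3*(-2) - 19105) + 10 = (-6 - 19105) + 10 = -19111 + 10 = -19101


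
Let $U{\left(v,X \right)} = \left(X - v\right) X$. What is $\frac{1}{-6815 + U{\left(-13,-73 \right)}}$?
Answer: $- \frac{1}{2435} \approx -0.00041068$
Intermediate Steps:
$U{\left(v,X \right)} = X \left(X - v\right)$
$\frac{1}{-6815 + U{\left(-13,-73 \right)}} = \frac{1}{-6815 - 73 \left(-73 - -13\right)} = \frac{1}{-6815 - 73 \left(-73 + 13\right)} = \frac{1}{-6815 - -4380} = \frac{1}{-6815 + 4380} = \frac{1}{-2435} = - \frac{1}{2435}$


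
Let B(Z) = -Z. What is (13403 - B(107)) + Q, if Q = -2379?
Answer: 11131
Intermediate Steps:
(13403 - B(107)) + Q = (13403 - (-1)*107) - 2379 = (13403 - 1*(-107)) - 2379 = (13403 + 107) - 2379 = 13510 - 2379 = 11131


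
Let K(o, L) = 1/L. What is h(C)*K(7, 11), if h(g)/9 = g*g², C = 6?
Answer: 1944/11 ≈ 176.73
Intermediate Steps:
h(g) = 9*g³ (h(g) = 9*(g*g²) = 9*g³)
h(C)*K(7, 11) = (9*6³)/11 = (9*216)*(1/11) = 1944*(1/11) = 1944/11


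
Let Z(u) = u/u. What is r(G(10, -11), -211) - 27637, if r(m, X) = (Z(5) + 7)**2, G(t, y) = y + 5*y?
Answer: -27573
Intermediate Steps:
Z(u) = 1
G(t, y) = 6*y
r(m, X) = 64 (r(m, X) = (1 + 7)**2 = 8**2 = 64)
r(G(10, -11), -211) - 27637 = 64 - 27637 = -27573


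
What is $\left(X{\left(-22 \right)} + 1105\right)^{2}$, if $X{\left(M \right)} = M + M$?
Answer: $1125721$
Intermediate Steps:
$X{\left(M \right)} = 2 M$
$\left(X{\left(-22 \right)} + 1105\right)^{2} = \left(2 \left(-22\right) + 1105\right)^{2} = \left(-44 + 1105\right)^{2} = 1061^{2} = 1125721$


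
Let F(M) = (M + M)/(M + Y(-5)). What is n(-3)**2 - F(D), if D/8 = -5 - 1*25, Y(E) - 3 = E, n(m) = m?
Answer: 849/121 ≈ 7.0165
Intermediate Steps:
Y(E) = 3 + E
D = -240 (D = 8*(-5 - 1*25) = 8*(-5 - 25) = 8*(-30) = -240)
F(M) = 2*M/(-2 + M) (F(M) = (M + M)/(M + (3 - 5)) = (2*M)/(M - 2) = (2*M)/(-2 + M) = 2*M/(-2 + M))
n(-3)**2 - F(D) = (-3)**2 - 2*(-240)/(-2 - 240) = 9 - 2*(-240)/(-242) = 9 - 2*(-240)*(-1)/242 = 9 - 1*240/121 = 9 - 240/121 = 849/121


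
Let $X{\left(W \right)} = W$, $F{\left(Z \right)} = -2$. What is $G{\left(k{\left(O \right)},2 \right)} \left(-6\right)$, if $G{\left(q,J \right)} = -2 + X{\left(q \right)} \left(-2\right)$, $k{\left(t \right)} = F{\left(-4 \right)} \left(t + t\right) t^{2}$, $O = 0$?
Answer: $12$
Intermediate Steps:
$k{\left(t \right)} = - 4 t^{3}$ ($k{\left(t \right)} = - 2 \left(t + t\right) t^{2} = - 2 \cdot 2 t t^{2} = - 4 t t^{2} = - 4 t^{3}$)
$G{\left(q,J \right)} = -2 - 2 q$ ($G{\left(q,J \right)} = -2 + q \left(-2\right) = -2 - 2 q$)
$G{\left(k{\left(O \right)},2 \right)} \left(-6\right) = \left(-2 - 2 \left(- 4 \cdot 0^{3}\right)\right) \left(-6\right) = \left(-2 - 2 \left(\left(-4\right) 0\right)\right) \left(-6\right) = \left(-2 - 0\right) \left(-6\right) = \left(-2 + 0\right) \left(-6\right) = \left(-2\right) \left(-6\right) = 12$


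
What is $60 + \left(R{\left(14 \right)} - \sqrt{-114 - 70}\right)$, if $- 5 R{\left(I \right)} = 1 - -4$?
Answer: $59 - 2 i \sqrt{46} \approx 59.0 - 13.565 i$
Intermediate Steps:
$R{\left(I \right)} = -1$ ($R{\left(I \right)} = - \frac{1 - -4}{5} = - \frac{1 + 4}{5} = \left(- \frac{1}{5}\right) 5 = -1$)
$60 + \left(R{\left(14 \right)} - \sqrt{-114 - 70}\right) = 60 - \left(1 + \sqrt{-114 - 70}\right) = 60 - \left(1 + \sqrt{-184}\right) = 60 - \left(1 + 2 i \sqrt{46}\right) = 59 - 2 i \sqrt{46}$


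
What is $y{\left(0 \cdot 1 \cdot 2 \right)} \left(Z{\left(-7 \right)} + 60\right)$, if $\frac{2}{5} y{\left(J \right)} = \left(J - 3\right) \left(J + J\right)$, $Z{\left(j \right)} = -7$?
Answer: $0$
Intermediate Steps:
$y{\left(J \right)} = 5 J \left(-3 + J\right)$ ($y{\left(J \right)} = \frac{5 \left(J - 3\right) \left(J + J\right)}{2} = \frac{5 \left(-3 + J\right) 2 J}{2} = \frac{5 \cdot 2 J \left(-3 + J\right)}{2} = 5 J \left(-3 + J\right)$)
$y{\left(0 \cdot 1 \cdot 2 \right)} \left(Z{\left(-7 \right)} + 60\right) = 5 \cdot 0 \cdot 1 \cdot 2 \left(-3 + 0 \cdot 1 \cdot 2\right) \left(-7 + 60\right) = 5 \cdot 0 \cdot 2 \left(-3 + 0 \cdot 2\right) 53 = 5 \cdot 0 \left(-3 + 0\right) 53 = 5 \cdot 0 \left(-3\right) 53 = 0 \cdot 53 = 0$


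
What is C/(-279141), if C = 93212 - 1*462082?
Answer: 368870/279141 ≈ 1.3214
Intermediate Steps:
C = -368870 (C = 93212 - 462082 = -368870)
C/(-279141) = -368870/(-279141) = -368870*(-1/279141) = 368870/279141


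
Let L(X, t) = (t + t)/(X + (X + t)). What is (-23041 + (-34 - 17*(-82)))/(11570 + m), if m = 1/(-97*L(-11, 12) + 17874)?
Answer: -1962867654/1047478385 ≈ -1.8739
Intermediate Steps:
L(X, t) = 2*t/(t + 2*X) (L(X, t) = (2*t)/(t + 2*X) = 2*t/(t + 2*X))
m = 5/90534 (m = 1/(-194*12/(12 + 2*(-11)) + 17874) = 1/(-194*12/(12 - 22) + 17874) = 1/(-194*12/(-10) + 17874) = 1/(-194*12*(-1)/10 + 17874) = 1/(-97*(-12/5) + 17874) = 1/(1164/5 + 17874) = 1/(90534/5) = 5/90534 ≈ 5.5228e-5)
(-23041 + (-34 - 17*(-82)))/(11570 + m) = (-23041 + (-34 - 17*(-82)))/(11570 + 5/90534) = (-23041 + (-34 + 1394))/(1047478385/90534) = (-23041 + 1360)*(90534/1047478385) = -21681*90534/1047478385 = -1962867654/1047478385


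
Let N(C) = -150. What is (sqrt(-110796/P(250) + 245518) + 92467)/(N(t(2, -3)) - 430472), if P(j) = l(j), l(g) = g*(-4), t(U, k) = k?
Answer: -92467/430622 - sqrt(614071990)/21531100 ≈ -0.21588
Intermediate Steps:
l(g) = -4*g
P(j) = -4*j
(sqrt(-110796/P(250) + 245518) + 92467)/(N(t(2, -3)) - 430472) = (sqrt(-110796/((-4*250)) + 245518) + 92467)/(-150 - 430472) = (sqrt(-110796/(-1000) + 245518) + 92467)/(-430622) = (sqrt(-110796*(-1/1000) + 245518) + 92467)*(-1/430622) = (sqrt(27699/250 + 245518) + 92467)*(-1/430622) = (sqrt(61407199/250) + 92467)*(-1/430622) = (sqrt(614071990)/50 + 92467)*(-1/430622) = (92467 + sqrt(614071990)/50)*(-1/430622) = -92467/430622 - sqrt(614071990)/21531100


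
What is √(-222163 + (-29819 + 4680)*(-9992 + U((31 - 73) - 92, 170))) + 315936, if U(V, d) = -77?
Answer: 315936 + 2*√63225607 ≈ 3.3184e+5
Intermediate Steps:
√(-222163 + (-29819 + 4680)*(-9992 + U((31 - 73) - 92, 170))) + 315936 = √(-222163 + (-29819 + 4680)*(-9992 - 77)) + 315936 = √(-222163 - 25139*(-10069)) + 315936 = √(-222163 + 253124591) + 315936 = √252902428 + 315936 = 2*√63225607 + 315936 = 315936 + 2*√63225607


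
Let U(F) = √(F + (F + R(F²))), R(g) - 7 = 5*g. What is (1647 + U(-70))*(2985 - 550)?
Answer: 4010445 + 143665*√7 ≈ 4.3905e+6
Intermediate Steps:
R(g) = 7 + 5*g
U(F) = √(7 + 2*F + 5*F²) (U(F) = √(F + (F + (7 + 5*F²))) = √(F + (7 + F + 5*F²)) = √(7 + 2*F + 5*F²))
(1647 + U(-70))*(2985 - 550) = (1647 + √(7 + 2*(-70) + 5*(-70)²))*(2985 - 550) = (1647 + √(7 - 140 + 5*4900))*2435 = (1647 + √(7 - 140 + 24500))*2435 = (1647 + √24367)*2435 = (1647 + 59*√7)*2435 = 4010445 + 143665*√7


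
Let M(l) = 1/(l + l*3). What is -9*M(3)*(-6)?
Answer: 9/2 ≈ 4.5000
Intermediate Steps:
M(l) = 1/(4*l) (M(l) = 1/(l + 3*l) = 1/(4*l))
-9*M(3)*(-6) = -9/(4*3)*(-6) = -9*1/12*(-6) = -¾*(-6) = 9/2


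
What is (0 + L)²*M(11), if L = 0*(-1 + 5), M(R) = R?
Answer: 0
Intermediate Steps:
L = 0 (L = 0*4 = 0)
(0 + L)²*M(11) = (0 + 0)²*11 = 0²*11 = 0*11 = 0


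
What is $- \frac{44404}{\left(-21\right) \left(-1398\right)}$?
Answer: $- \frac{22202}{14679} \approx -1.5125$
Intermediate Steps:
$- \frac{44404}{\left(-21\right) \left(-1398\right)} = - \frac{44404}{29358} = \left(-44404\right) \frac{1}{29358} = - \frac{22202}{14679}$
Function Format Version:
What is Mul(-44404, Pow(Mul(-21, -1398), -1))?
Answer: Rational(-22202, 14679) ≈ -1.5125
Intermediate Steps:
Mul(-44404, Pow(Mul(-21, -1398), -1)) = Mul(-44404, Pow(29358, -1)) = Mul(-44404, Rational(1, 29358)) = Rational(-22202, 14679)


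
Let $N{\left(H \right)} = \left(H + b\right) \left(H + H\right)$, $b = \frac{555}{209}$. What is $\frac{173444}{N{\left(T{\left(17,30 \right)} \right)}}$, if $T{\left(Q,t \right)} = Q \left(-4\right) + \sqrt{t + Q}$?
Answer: $\frac{8505099324051}{422138179217} + \frac{252561391181 \sqrt{47}}{422138179217} \approx 24.249$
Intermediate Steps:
$b = \frac{555}{209}$ ($b = 555 \cdot \frac{1}{209} = \frac{555}{209} \approx 2.6555$)
$T{\left(Q,t \right)} = \sqrt{Q + t} - 4 Q$ ($T{\left(Q,t \right)} = - 4 Q + \sqrt{Q + t} = \sqrt{Q + t} - 4 Q$)
$N{\left(H \right)} = 2 H \left(\frac{555}{209} + H\right)$ ($N{\left(H \right)} = \left(H + \frac{555}{209}\right) \left(H + H\right) = \left(\frac{555}{209} + H\right) 2 H = 2 H \left(\frac{555}{209} + H\right)$)
$\frac{173444}{N{\left(T{\left(17,30 \right)} \right)}} = \frac{173444}{\frac{2}{209} \left(\sqrt{17 + 30} - 68\right) \left(555 + 209 \left(\sqrt{17 + 30} - 68\right)\right)} = \frac{173444}{\frac{2}{209} \left(\sqrt{47} - 68\right) \left(555 + 209 \left(\sqrt{47} - 68\right)\right)} = \frac{173444}{\frac{2}{209} \left(-68 + \sqrt{47}\right) \left(555 + 209 \left(-68 + \sqrt{47}\right)\right)} = \frac{173444}{\frac{2}{209} \left(-68 + \sqrt{47}\right) \left(555 - \left(14212 - 209 \sqrt{47}\right)\right)} = \frac{173444}{\frac{2}{209} \left(-68 + \sqrt{47}\right) \left(-13657 + 209 \sqrt{47}\right)} = \frac{173444}{\frac{2}{209} \left(-13657 + 209 \sqrt{47}\right) \left(-68 + \sqrt{47}\right)} = 173444 \frac{209}{2 \left(-13657 + 209 \sqrt{47}\right) \left(-68 + \sqrt{47}\right)} = \frac{18124898}{\left(-13657 + 209 \sqrt{47}\right) \left(-68 + \sqrt{47}\right)}$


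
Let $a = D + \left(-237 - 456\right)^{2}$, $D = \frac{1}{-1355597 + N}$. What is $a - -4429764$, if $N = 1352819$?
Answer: $\frac{13640016113}{2778} \approx 4.91 \cdot 10^{6}$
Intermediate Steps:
$D = - \frac{1}{2778}$ ($D = \frac{1}{-1355597 + 1352819} = \frac{1}{-2778} = - \frac{1}{2778} \approx -0.00035997$)
$a = \frac{1334131721}{2778}$ ($a = - \frac{1}{2778} + \left(-237 - 456\right)^{2} = - \frac{1}{2778} + \left(-693\right)^{2} = - \frac{1}{2778} + 480249 = \frac{1334131721}{2778} \approx 4.8025 \cdot 10^{5}$)
$a - -4429764 = \frac{1334131721}{2778} - -4429764 = \frac{1334131721}{2778} + 4429764 = \frac{13640016113}{2778}$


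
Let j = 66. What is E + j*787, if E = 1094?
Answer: 53036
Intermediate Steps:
E + j*787 = 1094 + 66*787 = 1094 + 51942 = 53036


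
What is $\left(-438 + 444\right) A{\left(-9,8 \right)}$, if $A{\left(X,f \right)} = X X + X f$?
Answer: $54$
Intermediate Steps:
$A{\left(X,f \right)} = X^{2} + X f$
$\left(-438 + 444\right) A{\left(-9,8 \right)} = \left(-438 + 444\right) \left(- 9 \left(-9 + 8\right)\right) = 6 \left(\left(-9\right) \left(-1\right)\right) = 6 \cdot 9 = 54$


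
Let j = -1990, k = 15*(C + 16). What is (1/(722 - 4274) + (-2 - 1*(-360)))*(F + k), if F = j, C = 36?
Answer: -769327075/1776 ≈ -4.3318e+5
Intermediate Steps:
k = 780 (k = 15*(36 + 16) = 15*52 = 780)
F = -1990
(1/(722 - 4274) + (-2 - 1*(-360)))*(F + k) = (1/(722 - 4274) + (-2 - 1*(-360)))*(-1990 + 780) = (1/(-3552) + (-2 + 360))*(-1210) = (-1/3552 + 358)*(-1210) = (1271615/3552)*(-1210) = -769327075/1776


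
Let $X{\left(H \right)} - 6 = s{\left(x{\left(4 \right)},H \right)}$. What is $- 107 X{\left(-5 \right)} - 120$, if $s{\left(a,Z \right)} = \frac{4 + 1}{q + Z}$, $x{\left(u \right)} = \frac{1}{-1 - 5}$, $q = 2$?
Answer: $- \frac{1751}{3} \approx -583.67$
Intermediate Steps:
$x{\left(u \right)} = - \frac{1}{6}$ ($x{\left(u \right)} = \frac{1}{-6} = - \frac{1}{6}$)
$s{\left(a,Z \right)} = \frac{5}{2 + Z}$ ($s{\left(a,Z \right)} = \frac{4 + 1}{2 + Z} = \frac{5}{2 + Z}$)
$X{\left(H \right)} = 6 + \frac{5}{2 + H}$
$- 107 X{\left(-5 \right)} - 120 = - 107 \frac{17 + 6 \left(-5\right)}{2 - 5} - 120 = - 107 \frac{17 - 30}{-3} - 120 = - 107 \left(\left(- \frac{1}{3}\right) \left(-13\right)\right) - 120 = \left(-107\right) \frac{13}{3} - 120 = - \frac{1391}{3} - 120 = - \frac{1751}{3}$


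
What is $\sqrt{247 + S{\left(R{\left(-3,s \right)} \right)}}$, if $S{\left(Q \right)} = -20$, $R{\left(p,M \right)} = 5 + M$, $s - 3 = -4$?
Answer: $\sqrt{227} \approx 15.067$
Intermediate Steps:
$s = -1$ ($s = 3 - 4 = -1$)
$\sqrt{247 + S{\left(R{\left(-3,s \right)} \right)}} = \sqrt{247 - 20} = \sqrt{227}$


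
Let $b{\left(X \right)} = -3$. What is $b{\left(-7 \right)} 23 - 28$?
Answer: $-97$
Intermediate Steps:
$b{\left(-7 \right)} 23 - 28 = \left(-3\right) 23 - 28 = -69 - 28 = -97$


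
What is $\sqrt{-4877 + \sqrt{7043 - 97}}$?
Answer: $\sqrt{-4877 + \sqrt{6946}} \approx 69.236 i$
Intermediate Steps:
$\sqrt{-4877 + \sqrt{7043 - 97}} = \sqrt{-4877 + \sqrt{6946}}$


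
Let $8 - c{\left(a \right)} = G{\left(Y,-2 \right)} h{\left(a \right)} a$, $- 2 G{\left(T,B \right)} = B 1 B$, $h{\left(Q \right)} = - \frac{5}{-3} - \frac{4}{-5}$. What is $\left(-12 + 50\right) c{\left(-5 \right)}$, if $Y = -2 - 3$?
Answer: $- \frac{1900}{3} \approx -633.33$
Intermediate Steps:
$Y = -5$
$h{\left(Q \right)} = \frac{37}{15}$ ($h{\left(Q \right)} = \left(-5\right) \left(- \frac{1}{3}\right) - - \frac{4}{5} = \frac{5}{3} + \frac{4}{5} = \frac{37}{15}$)
$G{\left(T,B \right)} = - \frac{B^{2}}{2}$ ($G{\left(T,B \right)} = - \frac{B 1 B}{2} = - \frac{B B}{2} = - \frac{B^{2}}{2}$)
$c{\left(a \right)} = 8 + \frac{74 a}{15}$ ($c{\left(a \right)} = 8 - - \frac{\left(-2\right)^{2}}{2} \cdot \frac{37}{15} a = 8 - \left(- \frac{1}{2}\right) 4 \cdot \frac{37}{15} a = 8 - \left(-2\right) \frac{37}{15} a = 8 - - \frac{74 a}{15} = 8 + \frac{74 a}{15}$)
$\left(-12 + 50\right) c{\left(-5 \right)} = \left(-12 + 50\right) \left(8 + \frac{74}{15} \left(-5\right)\right) = 38 \left(8 - \frac{74}{3}\right) = 38 \left(- \frac{50}{3}\right) = - \frac{1900}{3}$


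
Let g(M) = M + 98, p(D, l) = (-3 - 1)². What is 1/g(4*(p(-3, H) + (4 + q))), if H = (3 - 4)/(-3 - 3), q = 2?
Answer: 1/186 ≈ 0.0053763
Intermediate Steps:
H = ⅙ (H = -1/(-6) = -1*(-⅙) = ⅙ ≈ 0.16667)
p(D, l) = 16 (p(D, l) = (-4)² = 16)
g(M) = 98 + M
1/g(4*(p(-3, H) + (4 + q))) = 1/(98 + 4*(16 + (4 + 2))) = 1/(98 + 4*(16 + 6)) = 1/(98 + 4*22) = 1/(98 + 88) = 1/186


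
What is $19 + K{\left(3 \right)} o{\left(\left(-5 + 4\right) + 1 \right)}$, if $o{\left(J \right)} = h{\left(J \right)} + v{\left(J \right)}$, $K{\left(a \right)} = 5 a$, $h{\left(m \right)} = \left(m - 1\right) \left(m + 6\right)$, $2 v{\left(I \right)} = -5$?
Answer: $- \frac{217}{2} \approx -108.5$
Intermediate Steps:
$v{\left(I \right)} = - \frac{5}{2}$ ($v{\left(I \right)} = \frac{1}{2} \left(-5\right) = - \frac{5}{2}$)
$h{\left(m \right)} = \left(-1 + m\right) \left(6 + m\right)$
$o{\left(J \right)} = - \frac{17}{2} + J^{2} + 5 J$ ($o{\left(J \right)} = \left(-6 + J^{2} + 5 J\right) - \frac{5}{2} = - \frac{17}{2} + J^{2} + 5 J$)
$19 + K{\left(3 \right)} o{\left(\left(-5 + 4\right) + 1 \right)} = 19 + 5 \cdot 3 \left(- \frac{17}{2} + \left(\left(-5 + 4\right) + 1\right)^{2} + 5 \left(\left(-5 + 4\right) + 1\right)\right) = 19 + 15 \left(- \frac{17}{2} + \left(-1 + 1\right)^{2} + 5 \left(-1 + 1\right)\right) = 19 + 15 \left(- \frac{17}{2} + 0^{2} + 5 \cdot 0\right) = 19 + 15 \left(- \frac{17}{2} + 0 + 0\right) = 19 + 15 \left(- \frac{17}{2}\right) = 19 - \frac{255}{2} = - \frac{217}{2}$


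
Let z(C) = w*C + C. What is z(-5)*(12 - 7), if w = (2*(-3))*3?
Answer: 425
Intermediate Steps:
w = -18 (w = -6*3 = -18)
z(C) = -17*C (z(C) = -18*C + C = -17*C)
z(-5)*(12 - 7) = (-17*(-5))*(12 - 7) = 85*5 = 425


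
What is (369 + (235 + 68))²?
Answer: 451584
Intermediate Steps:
(369 + (235 + 68))² = (369 + 303)² = 672² = 451584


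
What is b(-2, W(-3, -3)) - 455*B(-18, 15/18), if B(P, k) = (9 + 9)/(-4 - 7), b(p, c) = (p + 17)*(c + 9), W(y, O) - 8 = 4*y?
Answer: 9015/11 ≈ 819.54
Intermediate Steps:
W(y, O) = 8 + 4*y
b(p, c) = (9 + c)*(17 + p) (b(p, c) = (17 + p)*(9 + c) = (9 + c)*(17 + p))
B(P, k) = -18/11 (B(P, k) = 18/(-11) = 18*(-1/11) = -18/11)
b(-2, W(-3, -3)) - 455*B(-18, 15/18) = (153 + 9*(-2) + 17*(8 + 4*(-3)) + (8 + 4*(-3))*(-2)) - 455*(-18/11) = (153 - 18 + 17*(8 - 12) + (8 - 12)*(-2)) + 8190/11 = (153 - 18 + 17*(-4) - 4*(-2)) + 8190/11 = (153 - 18 - 68 + 8) + 8190/11 = 75 + 8190/11 = 9015/11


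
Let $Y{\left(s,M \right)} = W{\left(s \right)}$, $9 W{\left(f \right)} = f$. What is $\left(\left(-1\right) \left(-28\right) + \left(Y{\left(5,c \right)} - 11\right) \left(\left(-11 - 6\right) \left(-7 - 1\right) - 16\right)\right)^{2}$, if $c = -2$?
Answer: $\frac{13512976}{9} \approx 1.5014 \cdot 10^{6}$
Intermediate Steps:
$W{\left(f \right)} = \frac{f}{9}$
$Y{\left(s,M \right)} = \frac{s}{9}$
$\left(\left(-1\right) \left(-28\right) + \left(Y{\left(5,c \right)} - 11\right) \left(\left(-11 - 6\right) \left(-7 - 1\right) - 16\right)\right)^{2} = \left(\left(-1\right) \left(-28\right) + \left(\frac{1}{9} \cdot 5 - 11\right) \left(\left(-11 - 6\right) \left(-7 - 1\right) - 16\right)\right)^{2} = \left(28 + \left(\frac{5}{9} - 11\right) \left(\left(-11 - 6\right) \left(-8\right) - 16\right)\right)^{2} = \left(28 - \frac{94 \left(\left(-11 - 6\right) \left(-8\right) - 16\right)}{9}\right)^{2} = \left(28 - \frac{94 \left(\left(-17\right) \left(-8\right) - 16\right)}{9}\right)^{2} = \left(28 - \frac{94 \left(136 - 16\right)}{9}\right)^{2} = \left(28 - \frac{3760}{3}\right)^{2} = \left(- \frac{3676}{3}\right)^{2} = \frac{13512976}{9}$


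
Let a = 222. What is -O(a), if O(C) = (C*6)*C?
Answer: -295704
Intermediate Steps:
O(C) = 6*C² (O(C) = (6*C)*C = 6*C²)
-O(a) = -6*222² = -6*49284 = -1*295704 = -295704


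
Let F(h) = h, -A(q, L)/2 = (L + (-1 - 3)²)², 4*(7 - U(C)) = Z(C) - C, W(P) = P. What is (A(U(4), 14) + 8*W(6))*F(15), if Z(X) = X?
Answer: -26280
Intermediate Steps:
U(C) = 7 (U(C) = 7 - (C - C)/4 = 7 - ¼*0 = 7 + 0 = 7)
A(q, L) = -2*(16 + L)² (A(q, L) = -2*(L + (-1 - 3)²)² = -2*(L + (-4)²)² = -2*(L + 16)² = -2*(16 + L)²)
(A(U(4), 14) + 8*W(6))*F(15) = (-2*(16 + 14)² + 8*6)*15 = (-2*30² + 48)*15 = (-2*900 + 48)*15 = (-1800 + 48)*15 = -1752*15 = -26280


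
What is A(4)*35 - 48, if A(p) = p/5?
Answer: -20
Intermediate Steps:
A(p) = p/5 (A(p) = p*(1/5) = p/5)
A(4)*35 - 48 = ((1/5)*4)*35 - 48 = (4/5)*35 - 48 = 28 - 48 = -20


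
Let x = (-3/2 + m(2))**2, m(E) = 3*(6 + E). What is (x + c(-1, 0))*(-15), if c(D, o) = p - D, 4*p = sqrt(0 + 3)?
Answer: -30435/4 - 15*sqrt(3)/4 ≈ -7615.2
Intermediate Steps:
m(E) = 18 + 3*E
x = 2025/4 (x = (-3/2 + (18 + 3*2))**2 = (-3*1/2 + (18 + 6))**2 = (-3/2 + 24)**2 = (45/2)**2 = 2025/4 ≈ 506.25)
p = sqrt(3)/4 (p = sqrt(0 + 3)/4 = sqrt(3)/4 ≈ 0.43301)
c(D, o) = -D + sqrt(3)/4 (c(D, o) = sqrt(3)/4 - D = -D + sqrt(3)/4)
(x + c(-1, 0))*(-15) = (2025/4 + (-1*(-1) + sqrt(3)/4))*(-15) = (2025/4 + (1 + sqrt(3)/4))*(-15) = (2029/4 + sqrt(3)/4)*(-15) = -30435/4 - 15*sqrt(3)/4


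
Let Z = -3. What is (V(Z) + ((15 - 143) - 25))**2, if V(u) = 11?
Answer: 20164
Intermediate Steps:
(V(Z) + ((15 - 143) - 25))**2 = (11 + ((15 - 143) - 25))**2 = (11 + (-128 - 25))**2 = (11 - 153)**2 = (-142)**2 = 20164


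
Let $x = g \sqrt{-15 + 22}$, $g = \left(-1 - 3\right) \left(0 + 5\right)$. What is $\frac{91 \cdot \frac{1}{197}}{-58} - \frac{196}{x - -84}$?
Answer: $- \frac{420770}{108547} - \frac{35 \sqrt{7}}{38} \approx -6.3133$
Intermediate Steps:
$g = -20$ ($g = \left(-4\right) 5 = -20$)
$x = - 20 \sqrt{7}$ ($x = - 20 \sqrt{-15 + 22} = - 20 \sqrt{7} \approx -52.915$)
$\frac{91 \cdot \frac{1}{197}}{-58} - \frac{196}{x - -84} = \frac{91 \cdot \frac{1}{197}}{-58} - \frac{196}{- 20 \sqrt{7} - -84} = 91 \cdot \frac{1}{197} \left(- \frac{1}{58}\right) - \frac{196}{- 20 \sqrt{7} + 84} = \frac{91}{197} \left(- \frac{1}{58}\right) - \frac{196}{84 - 20 \sqrt{7}} = - \frac{91}{11426} - \frac{196}{84 - 20 \sqrt{7}}$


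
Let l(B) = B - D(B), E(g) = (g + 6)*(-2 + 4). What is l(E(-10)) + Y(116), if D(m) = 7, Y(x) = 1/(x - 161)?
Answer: -676/45 ≈ -15.022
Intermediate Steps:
E(g) = 12 + 2*g (E(g) = (6 + g)*2 = 12 + 2*g)
Y(x) = 1/(-161 + x)
l(B) = -7 + B (l(B) = B - 1*7 = B - 7 = -7 + B)
l(E(-10)) + Y(116) = (-7 + (12 + 2*(-10))) + 1/(-161 + 116) = (-7 + (12 - 20)) + 1/(-45) = (-7 - 8) - 1/45 = -15 - 1/45 = -676/45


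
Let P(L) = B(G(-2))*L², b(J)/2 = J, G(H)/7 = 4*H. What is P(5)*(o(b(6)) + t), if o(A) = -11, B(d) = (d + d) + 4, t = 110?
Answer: -267300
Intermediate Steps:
G(H) = 28*H (G(H) = 7*(4*H) = 28*H)
b(J) = 2*J
B(d) = 4 + 2*d (B(d) = 2*d + 4 = 4 + 2*d)
P(L) = -108*L² (P(L) = (4 + 2*(28*(-2)))*L² = (4 + 2*(-56))*L² = (4 - 112)*L² = -108*L²)
P(5)*(o(b(6)) + t) = (-108*5²)*(-11 + 110) = -108*25*99 = -2700*99 = -267300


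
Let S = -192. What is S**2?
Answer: 36864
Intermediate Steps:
S**2 = (-192)**2 = 36864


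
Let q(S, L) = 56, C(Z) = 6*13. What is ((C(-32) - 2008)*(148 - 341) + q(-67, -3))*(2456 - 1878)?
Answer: 215331588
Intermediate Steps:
C(Z) = 78
((C(-32) - 2008)*(148 - 341) + q(-67, -3))*(2456 - 1878) = ((78 - 2008)*(148 - 341) + 56)*(2456 - 1878) = (-1930*(-193) + 56)*578 = (372490 + 56)*578 = 372546*578 = 215331588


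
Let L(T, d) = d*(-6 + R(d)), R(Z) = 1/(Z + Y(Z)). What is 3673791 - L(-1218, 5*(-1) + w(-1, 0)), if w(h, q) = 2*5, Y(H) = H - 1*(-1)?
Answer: 40412026/11 ≈ 3.6738e+6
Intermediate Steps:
Y(H) = 1 + H (Y(H) = H + 1 = 1 + H)
w(h, q) = 10
R(Z) = 1/(1 + 2*Z) (R(Z) = 1/(Z + (1 + Z)) = 1/(1 + 2*Z))
L(T, d) = d*(-6 + 1/(1 + 2*d))
3673791 - L(-1218, 5*(-1) + w(-1, 0)) = 3673791 - (-1)*(5*(-1) + 10)*(5 + 12*(5*(-1) + 10))/(1 + 2*(5*(-1) + 10)) = 3673791 - (-1)*(-5 + 10)*(5 + 12*(-5 + 10))/(1 + 2*(-5 + 10)) = 3673791 - (-1)*5*(5 + 12*5)/(1 + 2*5) = 3673791 - (-1)*5*(5 + 60)/(1 + 10) = 3673791 - (-1)*5*65/11 = 3673791 - 1*(-325/11) = 3673791 + 325/11 = 40412026/11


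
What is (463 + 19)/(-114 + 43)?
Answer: -482/71 ≈ -6.7887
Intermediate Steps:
(463 + 19)/(-114 + 43) = 482/(-71) = 482*(-1/71) = -482/71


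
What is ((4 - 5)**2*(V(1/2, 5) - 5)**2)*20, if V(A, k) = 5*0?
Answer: 500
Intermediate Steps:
V(A, k) = 0
((4 - 5)**2*(V(1/2, 5) - 5)**2)*20 = ((4 - 5)**2*(0 - 5)**2)*20 = ((-1)**2*(-5)**2)*20 = (1*25)*20 = 25*20 = 500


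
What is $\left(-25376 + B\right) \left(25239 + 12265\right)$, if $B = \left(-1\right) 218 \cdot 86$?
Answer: $-1654826496$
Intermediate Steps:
$B = -18748$ ($B = \left(-218\right) 86 = -18748$)
$\left(-25376 + B\right) \left(25239 + 12265\right) = \left(-25376 - 18748\right) \left(25239 + 12265\right) = \left(-44124\right) 37504 = -1654826496$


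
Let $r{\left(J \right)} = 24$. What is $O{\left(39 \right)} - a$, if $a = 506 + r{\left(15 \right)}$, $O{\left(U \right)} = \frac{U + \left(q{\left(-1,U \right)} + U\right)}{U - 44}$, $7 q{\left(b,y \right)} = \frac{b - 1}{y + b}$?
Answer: $- \frac{362823}{665} \approx -545.6$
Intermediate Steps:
$q{\left(b,y \right)} = \frac{-1 + b}{7 \left(b + y\right)}$ ($q{\left(b,y \right)} = \frac{\left(b - 1\right) \frac{1}{y + b}}{7} = \frac{\left(-1 + b\right) \frac{1}{b + y}}{7} = \frac{\frac{1}{b + y} \left(-1 + b\right)}{7} = \frac{-1 + b}{7 \left(b + y\right)}$)
$O{\left(U \right)} = \frac{2 U - \frac{2}{7 \left(-1 + U\right)}}{-44 + U}$ ($O{\left(U \right)} = \frac{U + \left(\frac{-1 - 1}{7 \left(-1 + U\right)} + U\right)}{U - 44} = \frac{U + \left(\frac{1}{7} \frac{1}{-1 + U} \left(-2\right) + U\right)}{-44 + U} = \frac{U + \left(- \frac{2}{7 \left(-1 + U\right)} + U\right)}{-44 + U} = \frac{U + \left(U - \frac{2}{7 \left(-1 + U\right)}\right)}{-44 + U} = \frac{2 U - \frac{2}{7 \left(-1 + U\right)}}{-44 + U}$)
$a = 530$ ($a = 506 + 24 = 530$)
$O{\left(39 \right)} - a = \frac{2 \left(-1 + 7 \cdot 39 \left(-1 + 39\right)\right)}{7 \left(-1 + 39\right) \left(-44 + 39\right)} - 530 = \frac{2 \left(-1 + 7 \cdot 39 \cdot 38\right)}{7 \cdot 38 \left(-5\right)} - 530 = \frac{2}{7} \cdot \frac{1}{38} \left(- \frac{1}{5}\right) \left(-1 + 10374\right) - 530 = \frac{2}{7} \cdot \frac{1}{38} \left(- \frac{1}{5}\right) 10373 - 530 = - \frac{10373}{665} - 530 = - \frac{362823}{665}$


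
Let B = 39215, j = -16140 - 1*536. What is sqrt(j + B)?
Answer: sqrt(22539) ≈ 150.13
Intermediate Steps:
j = -16676 (j = -16140 - 536 = -16676)
sqrt(j + B) = sqrt(-16676 + 39215) = sqrt(22539)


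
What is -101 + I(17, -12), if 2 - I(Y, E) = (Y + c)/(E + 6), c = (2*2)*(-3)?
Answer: -589/6 ≈ -98.167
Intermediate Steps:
c = -12 (c = 4*(-3) = -12)
I(Y, E) = 2 - (-12 + Y)/(6 + E) (I(Y, E) = 2 - (Y - 12)/(E + 6) = 2 - (-12 + Y)/(6 + E))
-101 + I(17, -12) = -101 + (24 - 1*17 + 2*(-12))/(6 - 12) = -101 + (24 - 17 - 24)/(-6) = -101 - ⅙*(-17) = -101 + 17/6 = -589/6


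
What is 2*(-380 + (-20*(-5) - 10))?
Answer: -580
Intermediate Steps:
2*(-380 + (-20*(-5) - 10)) = 2*(-380 + (-5*(-20) - 10)) = 2*(-380 + (100 - 10)) = 2*(-380 + 90) = 2*(-290) = -580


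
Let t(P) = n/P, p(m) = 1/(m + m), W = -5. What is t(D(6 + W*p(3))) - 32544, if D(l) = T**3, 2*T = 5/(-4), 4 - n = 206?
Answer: -3964576/125 ≈ -31717.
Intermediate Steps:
p(m) = 1/(2*m)
n = -202 (n = 4 - 1*206 = 4 - 206 = -202)
T = -5/8 (T = (5/(-4))/2 = (5*(-1/4))/2 = (1/2)*(-5/4) = -5/8 ≈ -0.62500)
D(l) = -125/512 (D(l) = (-5/8)**3 = -125/512)
t(P) = -202/P
t(D(6 + W*p(3))) - 32544 = -202/(-125/512) - 32544 = -202*(-512/125) - 32544 = 103424/125 - 32544 = -3964576/125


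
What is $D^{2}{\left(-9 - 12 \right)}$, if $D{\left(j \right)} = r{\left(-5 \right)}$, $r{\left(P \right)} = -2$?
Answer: $4$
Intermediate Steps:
$D{\left(j \right)} = -2$
$D^{2}{\left(-9 - 12 \right)} = \left(-2\right)^{2} = 4$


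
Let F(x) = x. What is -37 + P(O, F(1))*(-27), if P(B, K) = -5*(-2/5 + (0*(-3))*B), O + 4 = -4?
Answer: -91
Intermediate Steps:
O = -8 (O = -4 - 4 = -8)
P(B, K) = 2 (P(B, K) = -5*(-2*⅕ + 0*B) = -5*(-⅖ + 0) = -5*(-⅖) = 2)
-37 + P(O, F(1))*(-27) = -37 + 2*(-27) = -37 - 54 = -91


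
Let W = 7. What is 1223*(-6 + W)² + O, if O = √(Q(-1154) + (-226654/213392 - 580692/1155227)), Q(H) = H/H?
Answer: 1223 + I*√2145240173917661577262/61629049996 ≈ 1223.0 + 0.75154*I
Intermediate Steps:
Q(H) = 1
O = I*√2145240173917661577262/61629049996 (O = √(1 + (-226654/213392 - 580692/1155227)) = √(1 + (-226654*1/213392 - 580692*1/1155227)) = √(1 + (-113327/106696 - 580692/1155227)) = √(1 - 192875923861/123258099992) = √(-69617823869/123258099992) = I*√2145240173917661577262/61629049996 ≈ 0.75154*I)
1223*(-6 + W)² + O = 1223*(-6 + 7)² + I*√2145240173917661577262/61629049996 = 1223*1² + I*√2145240173917661577262/61629049996 = 1223*1 + I*√2145240173917661577262/61629049996 = 1223 + I*√2145240173917661577262/61629049996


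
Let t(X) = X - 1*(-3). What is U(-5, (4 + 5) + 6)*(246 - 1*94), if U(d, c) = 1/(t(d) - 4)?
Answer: -76/3 ≈ -25.333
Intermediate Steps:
t(X) = 3 + X (t(X) = X + 3 = 3 + X)
U(d, c) = 1/(-1 + d) (U(d, c) = 1/((3 + d) - 4) = 1/(-1 + d))
U(-5, (4 + 5) + 6)*(246 - 1*94) = (246 - 1*94)/(-1 - 5) = (246 - 94)/(-6) = -⅙*152 = -76/3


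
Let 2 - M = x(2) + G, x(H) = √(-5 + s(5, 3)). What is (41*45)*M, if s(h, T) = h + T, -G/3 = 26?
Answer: 147600 - 1845*√3 ≈ 1.4440e+5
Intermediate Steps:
G = -78 (G = -3*26 = -78)
s(h, T) = T + h
x(H) = √3 (x(H) = √(-5 + (3 + 5)) = √(-5 + 8) = √3)
M = 80 - √3 (M = 2 - (√3 - 78) = 2 - (-78 + √3) = 2 + (78 - √3) = 80 - √3 ≈ 78.268)
(41*45)*M = (41*45)*(80 - √3) = 1845*(80 - √3) = 147600 - 1845*√3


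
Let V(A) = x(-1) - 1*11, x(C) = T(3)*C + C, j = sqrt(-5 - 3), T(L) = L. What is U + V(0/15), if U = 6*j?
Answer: -15 + 12*I*sqrt(2) ≈ -15.0 + 16.971*I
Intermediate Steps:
j = 2*I*sqrt(2) (j = sqrt(-8) = 2*I*sqrt(2) ≈ 2.8284*I)
x(C) = 4*C (x(C) = 3*C + C = 4*C)
U = 12*I*sqrt(2) (U = 6*(2*I*sqrt(2)) = 12*I*sqrt(2) ≈ 16.971*I)
V(A) = -15 (V(A) = 4*(-1) - 1*11 = -4 - 11 = -15)
U + V(0/15) = 12*I*sqrt(2) - 15 = -15 + 12*I*sqrt(2)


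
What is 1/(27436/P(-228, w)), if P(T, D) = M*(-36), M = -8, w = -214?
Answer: 72/6859 ≈ 0.010497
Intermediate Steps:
P(T, D) = 288 (P(T, D) = -8*(-36) = 288)
1/(27436/P(-228, w)) = 1/(27436/288) = 1/(27436*(1/288)) = 1/(6859/72) = 72/6859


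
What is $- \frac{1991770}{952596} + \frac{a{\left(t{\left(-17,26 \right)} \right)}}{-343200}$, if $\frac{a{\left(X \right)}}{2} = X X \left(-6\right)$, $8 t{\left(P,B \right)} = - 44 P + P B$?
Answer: $- \frac{222283658059}{108976982400} \approx -2.0397$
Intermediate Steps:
$t{\left(P,B \right)} = - \frac{11 P}{2} + \frac{B P}{8}$ ($t{\left(P,B \right)} = \frac{- 44 P + P B}{8} = \frac{- 44 P + B P}{8} = - \frac{11 P}{2} + \frac{B P}{8}$)
$a{\left(X \right)} = - 12 X^{2}$ ($a{\left(X \right)} = 2 X X \left(-6\right) = 2 X^{2} \left(-6\right) = 2 \left(- 6 X^{2}\right) = - 12 X^{2}$)
$- \frac{1991770}{952596} + \frac{a{\left(t{\left(-17,26 \right)} \right)}}{-343200} = - \frac{1991770}{952596} + \frac{\left(-12\right) \left(\frac{1}{8} \left(-17\right) \left(-44 + 26\right)\right)^{2}}{-343200} = \left(-1991770\right) \frac{1}{952596} + - 12 \left(\frac{1}{8} \left(-17\right) \left(-18\right)\right)^{2} \left(- \frac{1}{343200}\right) = - \frac{995885}{476298} + - 12 \left(\frac{153}{4}\right)^{2} \left(- \frac{1}{343200}\right) = - \frac{995885}{476298} + \left(-12\right) \frac{23409}{16} \left(- \frac{1}{343200}\right) = - \frac{995885}{476298} - - \frac{23409}{457600} = - \frac{995885}{476298} + \frac{23409}{457600} = - \frac{222283658059}{108976982400}$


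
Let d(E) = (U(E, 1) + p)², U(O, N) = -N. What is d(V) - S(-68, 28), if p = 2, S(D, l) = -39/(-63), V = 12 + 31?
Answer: 8/21 ≈ 0.38095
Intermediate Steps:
V = 43
S(D, l) = 13/21 (S(D, l) = -39*(-1/63) = 13/21)
d(E) = 1 (d(E) = (-1*1 + 2)² = (-1 + 2)² = 1² = 1)
d(V) - S(-68, 28) = 1 - 1*13/21 = 1 - 13/21 = 8/21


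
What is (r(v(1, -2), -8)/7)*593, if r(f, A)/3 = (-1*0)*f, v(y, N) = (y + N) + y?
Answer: 0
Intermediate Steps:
v(y, N) = N + 2*y (v(y, N) = (N + y) + y = N + 2*y)
r(f, A) = 0 (r(f, A) = 3*((-1*0)*f) = 3*(0*f) = 3*0 = 0)
(r(v(1, -2), -8)/7)*593 = (0/7)*593 = (0*(⅐))*593 = 0*593 = 0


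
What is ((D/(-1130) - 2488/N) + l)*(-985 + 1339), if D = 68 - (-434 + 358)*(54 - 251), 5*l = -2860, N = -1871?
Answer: -208619764272/1057115 ≈ -1.9735e+5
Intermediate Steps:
l = -572 (l = (1/5)*(-2860) = -572)
D = -14904 (D = 68 - (-76)*(-197) = 68 - 1*14972 = 68 - 14972 = -14904)
((D/(-1130) - 2488/N) + l)*(-985 + 1339) = ((-14904/(-1130) - 2488/(-1871)) - 572)*(-985 + 1339) = ((-14904*(-1/1130) - 2488*(-1/1871)) - 572)*354 = ((7452/565 + 2488/1871) - 572)*354 = (15348412/1057115 - 572)*354 = -589321368/1057115*354 = -208619764272/1057115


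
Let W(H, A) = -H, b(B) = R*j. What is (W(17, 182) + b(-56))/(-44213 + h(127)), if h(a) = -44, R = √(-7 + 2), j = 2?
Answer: 17/44257 - 2*I*√5/44257 ≈ 0.00038412 - 0.00010105*I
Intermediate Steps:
R = I*√5 (R = √(-5) = I*√5 ≈ 2.2361*I)
b(B) = 2*I*√5 (b(B) = (I*√5)*2 = 2*I*√5)
(W(17, 182) + b(-56))/(-44213 + h(127)) = (-1*17 + 2*I*√5)/(-44213 - 44) = (-17 + 2*I*√5)/(-44257) = (-17 + 2*I*√5)*(-1/44257) = 17/44257 - 2*I*√5/44257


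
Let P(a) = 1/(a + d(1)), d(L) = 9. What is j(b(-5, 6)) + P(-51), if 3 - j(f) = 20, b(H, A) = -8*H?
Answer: -715/42 ≈ -17.024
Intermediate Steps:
j(f) = -17 (j(f) = 3 - 1*20 = 3 - 20 = -17)
P(a) = 1/(9 + a) (P(a) = 1/(a + 9) = 1/(9 + a))
j(b(-5, 6)) + P(-51) = -17 + 1/(9 - 51) = -17 + 1/(-42) = -17 - 1/42 = -715/42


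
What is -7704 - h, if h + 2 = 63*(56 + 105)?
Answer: -17845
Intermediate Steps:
h = 10141 (h = -2 + 63*(56 + 105) = -2 + 63*161 = -2 + 10143 = 10141)
-7704 - h = -7704 - 1*10141 = -7704 - 10141 = -17845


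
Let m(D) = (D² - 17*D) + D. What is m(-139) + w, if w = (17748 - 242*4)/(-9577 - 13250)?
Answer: 491790935/22827 ≈ 21544.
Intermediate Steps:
w = -16780/22827 (w = (17748 - 968)/(-22827) = 16780*(-1/22827) = -16780/22827 ≈ -0.73509)
m(D) = D² - 16*D
m(-139) + w = -139*(-16 - 139) - 16780/22827 = -139*(-155) - 16780/22827 = 21545 - 16780/22827 = 491790935/22827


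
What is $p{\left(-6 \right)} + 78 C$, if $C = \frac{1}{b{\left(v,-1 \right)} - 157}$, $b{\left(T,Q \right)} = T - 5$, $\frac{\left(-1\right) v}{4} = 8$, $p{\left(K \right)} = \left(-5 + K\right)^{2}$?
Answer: $\frac{11698}{97} \approx 120.6$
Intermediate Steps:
$v = -32$ ($v = \left(-4\right) 8 = -32$)
$b{\left(T,Q \right)} = -5 + T$
$C = - \frac{1}{194}$ ($C = \frac{1}{\left(-5 - 32\right) - 157} = \frac{1}{-37 - 157} = \frac{1}{-194} = - \frac{1}{194} \approx -0.0051546$)
$p{\left(-6 \right)} + 78 C = \left(-5 - 6\right)^{2} + 78 \left(- \frac{1}{194}\right) = \left(-11\right)^{2} - \frac{39}{97} = 121 - \frac{39}{97} = \frac{11698}{97}$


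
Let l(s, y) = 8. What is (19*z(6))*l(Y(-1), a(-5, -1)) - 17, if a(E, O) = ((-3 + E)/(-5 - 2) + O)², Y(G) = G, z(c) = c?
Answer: 895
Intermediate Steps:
a(E, O) = (3/7 + O - E/7)² (a(E, O) = ((-3 + E)/(-7) + O)² = ((-3 + E)*(-⅐) + O)² = ((3/7 - E/7) + O)² = (3/7 + O - E/7)²)
(19*z(6))*l(Y(-1), a(-5, -1)) - 17 = (19*6)*8 - 17 = 114*8 - 17 = 912 - 17 = 895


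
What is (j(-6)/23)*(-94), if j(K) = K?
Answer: 564/23 ≈ 24.522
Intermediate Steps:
(j(-6)/23)*(-94) = (-6/23)*(-94) = ((1/23)*(-6))*(-94) = -6/23*(-94) = 564/23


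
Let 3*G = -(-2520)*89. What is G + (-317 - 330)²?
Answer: 493369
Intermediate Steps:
G = 74760 (G = (-(-2520)*89)/3 = (-180*(-1246))/3 = (⅓)*224280 = 74760)
G + (-317 - 330)² = 74760 + (-317 - 330)² = 74760 + (-647)² = 74760 + 418609 = 493369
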